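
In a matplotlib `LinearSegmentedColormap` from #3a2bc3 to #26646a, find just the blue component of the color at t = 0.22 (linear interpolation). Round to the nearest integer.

175

B₁ = 195 (from #3a2bc3), B₂ = 106 (from #26646a).
B = 195 + 0.22 × (106 − 195) = 175.42 → 175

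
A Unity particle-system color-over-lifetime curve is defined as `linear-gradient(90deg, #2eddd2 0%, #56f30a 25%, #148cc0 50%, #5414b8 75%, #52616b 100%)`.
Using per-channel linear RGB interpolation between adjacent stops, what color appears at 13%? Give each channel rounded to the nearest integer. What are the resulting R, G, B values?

13% lies between the 0% and 25% stops, so the local fraction is t = (13 − 0)/(25 − 0) = 13/25 ≈ 0.52.
#2eddd2 → (46, 221, 210); #56f30a → (86, 243, 10).
R = 46 + 0.52 × (86 − 46) = 66.8 → 67
G = 221 + 0.52 × (243 − 221) = 232.44 → 232
B = 210 + 0.52 × (10 − 210) = 106 → 106

(67, 232, 106)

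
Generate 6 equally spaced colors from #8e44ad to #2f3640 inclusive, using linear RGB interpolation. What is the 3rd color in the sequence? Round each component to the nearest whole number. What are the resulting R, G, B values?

With 6 swatches and endpoints inclusive, swatch 3 sits at t = (3 − 1)/(6 − 1) = 2/5 ≈ 0.4.
#8e44ad → (142, 68, 173); #2f3640 → (47, 54, 64).
R = 142 + 0.4 × (47 − 142) = 104 → 104
G = 68 + 0.4 × (54 − 68) = 62.4 → 62
B = 173 + 0.4 × (64 − 173) = 129.4 → 129

(104, 62, 129)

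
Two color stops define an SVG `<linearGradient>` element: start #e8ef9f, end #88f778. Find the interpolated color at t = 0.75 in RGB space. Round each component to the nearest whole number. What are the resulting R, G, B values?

#e8ef9f → (232, 239, 159); #88f778 → (136, 247, 120).
R = 232 + 0.75 × (136 − 232) = 232 + 0.75 × -96 = 160 → 160
G = 239 + 0.75 × (247 − 239) = 239 + 0.75 × 8 = 245 → 245
B = 159 + 0.75 × (120 − 159) = 159 + 0.75 × -39 = 129.75 → 130

(160, 245, 130)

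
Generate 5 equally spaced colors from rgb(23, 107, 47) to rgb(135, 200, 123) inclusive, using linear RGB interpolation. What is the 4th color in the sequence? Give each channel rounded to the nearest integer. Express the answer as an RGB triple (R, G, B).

With 5 swatches and endpoints inclusive, swatch 4 sits at t = (4 − 1)/(5 − 1) = 3/4 ≈ 0.75.
R = 23 + 0.75 × (135 − 23) = 107 → 107
G = 107 + 0.75 × (200 − 107) = 176.75 → 177
B = 47 + 0.75 × (123 − 47) = 104 → 104

(107, 177, 104)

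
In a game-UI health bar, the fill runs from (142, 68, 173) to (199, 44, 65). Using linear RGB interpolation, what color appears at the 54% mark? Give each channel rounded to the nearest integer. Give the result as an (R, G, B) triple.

54% corresponds to t = 0.54.
R = 142 + 0.54 × (199 − 142) = 142 + 0.54 × 57 = 172.78 → 173
G = 68 + 0.54 × (44 − 68) = 68 + 0.54 × -24 = 55.04 → 55
B = 173 + 0.54 × (65 − 173) = 173 + 0.54 × -108 = 114.68 → 115

(173, 55, 115)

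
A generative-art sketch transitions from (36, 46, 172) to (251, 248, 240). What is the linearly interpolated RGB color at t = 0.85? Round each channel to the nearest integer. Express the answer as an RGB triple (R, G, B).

(219, 218, 230)

R = 36 + 0.85 × (251 − 36) = 36 + 0.85 × 215 = 218.75 → 219
G = 46 + 0.85 × (248 − 46) = 46 + 0.85 × 202 = 217.7 → 218
B = 172 + 0.85 × (240 − 172) = 172 + 0.85 × 68 = 229.8 → 230
So the blended color is (219, 218, 230), about #dbdae6.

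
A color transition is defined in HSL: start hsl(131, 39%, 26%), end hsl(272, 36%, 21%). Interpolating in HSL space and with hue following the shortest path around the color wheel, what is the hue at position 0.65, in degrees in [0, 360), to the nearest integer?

Hue arc: Δh = 272 − 131 = 141° (|Δh| ≤ 180, already the shorter path).
H = 131 + 0.65 × (141) = 222.65 → 223°

223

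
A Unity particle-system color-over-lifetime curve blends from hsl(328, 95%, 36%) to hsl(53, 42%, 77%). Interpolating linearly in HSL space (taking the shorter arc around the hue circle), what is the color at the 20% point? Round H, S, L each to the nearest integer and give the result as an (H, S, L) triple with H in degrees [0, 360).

(345, 84, 44)

Hue: 53 − 328 = -275°, but |-275| > 180 so the shorter arc goes the other way: Δh = -275 + 360 = 85°.
H = 328 + 0.2 × (85) = 345 → 345°
S = 95 + 0.2 × (42 − 95) = 84.4 → 84%
L = 36 + 0.2 × (77 − 36) = 44.2 → 44%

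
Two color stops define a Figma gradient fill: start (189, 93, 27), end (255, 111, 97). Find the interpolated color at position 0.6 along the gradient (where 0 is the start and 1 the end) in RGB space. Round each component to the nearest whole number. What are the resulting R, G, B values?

(229, 104, 69)

R = 189 + 0.6 × (255 − 189) = 189 + 0.6 × 66 = 228.6 → 229
G = 93 + 0.6 × (111 − 93) = 93 + 0.6 × 18 = 103.8 → 104
B = 27 + 0.6 × (97 − 27) = 27 + 0.6 × 70 = 69 → 69
So the blended color is (229, 104, 69), about #e56845.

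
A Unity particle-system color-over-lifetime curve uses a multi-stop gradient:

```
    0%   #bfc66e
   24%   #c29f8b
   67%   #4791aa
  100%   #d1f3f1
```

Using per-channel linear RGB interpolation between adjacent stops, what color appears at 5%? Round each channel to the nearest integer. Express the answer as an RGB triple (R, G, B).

5% lies between the 0% and 24% stops, so the local fraction is t = (5 − 0)/(24 − 0) = 5/24 ≈ 0.2083.
#bfc66e → (191, 198, 110); #c29f8b → (194, 159, 139).
R = 191 + 0.2083 × (194 − 191) = 191.625 → 192
G = 198 + 0.2083 × (159 − 198) = 189.876 → 190
B = 110 + 0.2083 × (139 − 110) = 116.041 → 116

(192, 190, 116)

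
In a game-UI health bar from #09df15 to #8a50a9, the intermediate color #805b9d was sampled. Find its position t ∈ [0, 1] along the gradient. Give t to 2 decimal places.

0.92

Invert the lerp on the B channel (largest span, 148): t = (157 − 21) / (169 − 21) = 136/148 = 0.91892.
Check on R: (128 − 9)/(138 − 9) = 0.9225 ✓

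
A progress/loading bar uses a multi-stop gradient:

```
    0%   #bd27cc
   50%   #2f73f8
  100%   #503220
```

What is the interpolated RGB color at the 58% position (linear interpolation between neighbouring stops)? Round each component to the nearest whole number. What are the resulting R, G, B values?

58% lies between the 50% and 100% stops, so the local fraction is t = (58 − 50)/(100 − 50) = 8/50 ≈ 0.16.
#2f73f8 → (47, 115, 248); #503220 → (80, 50, 32).
R = 47 + 0.16 × (80 − 47) = 52.28 → 52
G = 115 + 0.16 × (50 − 115) = 104.6 → 105
B = 248 + 0.16 × (32 − 248) = 213.44 → 213

(52, 105, 213)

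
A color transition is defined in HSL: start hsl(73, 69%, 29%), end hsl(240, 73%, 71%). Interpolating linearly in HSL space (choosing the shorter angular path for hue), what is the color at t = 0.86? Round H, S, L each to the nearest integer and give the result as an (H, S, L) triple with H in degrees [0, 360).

(217, 72, 65)

Hue arc: Δh = 240 − 73 = 167° (|Δh| ≤ 180, already the shorter path).
H = 73 + 0.86 × (167) = 216.62 → 217°
S = 69 + 0.86 × (73 − 69) = 72.44 → 72%
L = 29 + 0.86 × (71 − 29) = 65.12 → 65%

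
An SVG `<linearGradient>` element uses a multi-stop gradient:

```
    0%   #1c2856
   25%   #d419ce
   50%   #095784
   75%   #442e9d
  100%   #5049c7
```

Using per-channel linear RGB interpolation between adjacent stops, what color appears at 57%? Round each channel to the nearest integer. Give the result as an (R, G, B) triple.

(26, 76, 139)

57% lies between the 50% and 75% stops, so the local fraction is t = (57 − 50)/(75 − 50) = 7/25 ≈ 0.28.
#095784 → (9, 87, 132); #442e9d → (68, 46, 157).
R = 9 + 0.28 × (68 − 9) = 25.52 → 26
G = 87 + 0.28 × (46 − 87) = 75.52 → 76
B = 132 + 0.28 × (157 − 132) = 139 → 139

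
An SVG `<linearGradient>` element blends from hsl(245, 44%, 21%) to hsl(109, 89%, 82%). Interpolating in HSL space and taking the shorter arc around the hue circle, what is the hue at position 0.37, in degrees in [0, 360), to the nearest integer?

195

Hue arc: Δh = 109 − 245 = -136° (|Δh| ≤ 180, already the shorter path).
H = 245 + 0.37 × (-136) = 194.68 → 195°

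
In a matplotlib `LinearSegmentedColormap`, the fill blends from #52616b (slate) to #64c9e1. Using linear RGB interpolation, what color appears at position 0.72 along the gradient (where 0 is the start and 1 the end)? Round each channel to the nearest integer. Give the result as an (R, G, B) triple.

#52616b → (82, 97, 107); #64c9e1 → (100, 201, 225).
R = 82 + 0.72 × (100 − 82) = 82 + 0.72 × 18 = 94.96 → 95
G = 97 + 0.72 × (201 − 97) = 97 + 0.72 × 104 = 171.88 → 172
B = 107 + 0.72 × (225 − 107) = 107 + 0.72 × 118 = 191.96 → 192
So the blended color is (95, 172, 192), about #5facc0.

(95, 172, 192)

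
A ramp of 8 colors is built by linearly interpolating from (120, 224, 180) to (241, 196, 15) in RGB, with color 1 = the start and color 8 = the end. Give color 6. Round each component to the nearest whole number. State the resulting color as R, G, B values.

(206, 204, 62)

With 8 swatches and endpoints inclusive, swatch 6 sits at t = (6 − 1)/(8 − 1) = 5/7 ≈ 0.7143.
R = 120 + 0.7143 × (241 − 120) = 206.43 → 206
G = 224 + 0.7143 × (196 − 224) = 204 → 204
B = 180 + 0.7143 × (15 − 180) = 62.14 → 62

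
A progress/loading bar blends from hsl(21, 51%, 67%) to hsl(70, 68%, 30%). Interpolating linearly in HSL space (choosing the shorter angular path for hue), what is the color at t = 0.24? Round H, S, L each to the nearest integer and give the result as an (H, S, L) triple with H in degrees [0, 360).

(33, 55, 58)

Hue arc: Δh = 70 − 21 = 49° (|Δh| ≤ 180, already the shorter path).
H = 21 + 0.24 × (49) = 32.76 → 33°
S = 51 + 0.24 × (68 − 51) = 55.08 → 55%
L = 67 + 0.24 × (30 − 67) = 58.12 → 58%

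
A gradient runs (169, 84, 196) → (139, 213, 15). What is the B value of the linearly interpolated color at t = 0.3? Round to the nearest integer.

B = 196 + 0.3 × (15 − 196) = 141.7 → 142

142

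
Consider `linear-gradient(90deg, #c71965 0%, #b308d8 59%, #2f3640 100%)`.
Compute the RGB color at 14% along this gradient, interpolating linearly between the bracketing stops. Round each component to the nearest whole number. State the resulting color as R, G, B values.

(194, 21, 128)

14% lies between the 0% and 59% stops, so the local fraction is t = (14 − 0)/(59 − 0) = 14/59 ≈ 0.2373.
#c71965 → (199, 25, 101); #b308d8 → (179, 8, 216).
R = 199 + 0.2373 × (179 − 199) = 194.254 → 194
G = 25 + 0.2373 × (8 − 25) = 20.966 → 21
B = 101 + 0.2373 × (216 − 101) = 128.29 → 128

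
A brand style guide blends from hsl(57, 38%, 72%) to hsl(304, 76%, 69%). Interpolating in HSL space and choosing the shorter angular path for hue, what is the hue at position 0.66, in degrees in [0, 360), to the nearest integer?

Hue: 304 − 57 = 247°, but |247| > 180 so the shorter arc goes the other way: Δh = 247 − 360 = -113°.
H = 57 + 0.66 × (-113) = -17.58 → -18 → -18 mod 360 = 342°

342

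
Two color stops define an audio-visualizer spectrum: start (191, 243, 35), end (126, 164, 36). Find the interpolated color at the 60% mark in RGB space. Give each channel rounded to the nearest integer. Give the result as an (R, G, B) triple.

60% corresponds to t = 0.6.
R = 191 + 0.6 × (126 − 191) = 191 + 0.6 × -65 = 152 → 152
G = 243 + 0.6 × (164 − 243) = 243 + 0.6 × -79 = 195.6 → 196
B = 35 + 0.6 × (36 − 35) = 35 + 0.6 × 1 = 35.6 → 36
So the blended color is (152, 196, 36), about #98c424.

(152, 196, 36)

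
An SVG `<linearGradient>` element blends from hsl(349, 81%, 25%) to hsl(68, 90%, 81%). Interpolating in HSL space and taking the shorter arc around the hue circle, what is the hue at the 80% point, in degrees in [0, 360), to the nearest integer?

52

Hue: 68 − 349 = -281°, but |-281| > 180 so the shorter arc goes the other way: Δh = -281 + 360 = 79°.
H = 349 + 0.8 × (79) = 412.2 → 412 → 412 mod 360 = 52°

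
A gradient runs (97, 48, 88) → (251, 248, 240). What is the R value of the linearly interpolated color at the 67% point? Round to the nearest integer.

200

R = 97 + 0.67 × (251 − 97) = 200.18 → 200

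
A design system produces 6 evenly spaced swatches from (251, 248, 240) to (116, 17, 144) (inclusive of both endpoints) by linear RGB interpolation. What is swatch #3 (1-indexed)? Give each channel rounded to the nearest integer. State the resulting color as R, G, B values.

(197, 156, 202)

With 6 swatches and endpoints inclusive, swatch 3 sits at t = (3 − 1)/(6 − 1) = 2/5 ≈ 0.4.
R = 251 + 0.4 × (116 − 251) = 197 → 197
G = 248 + 0.4 × (17 − 248) = 155.6 → 156
B = 240 + 0.4 × (144 − 240) = 201.6 → 202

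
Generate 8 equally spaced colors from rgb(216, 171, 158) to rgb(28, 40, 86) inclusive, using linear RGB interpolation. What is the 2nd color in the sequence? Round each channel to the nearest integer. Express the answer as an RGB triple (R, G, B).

(189, 152, 148)

With 8 swatches and endpoints inclusive, swatch 2 sits at t = (2 − 1)/(8 − 1) = 1/7 ≈ 0.1429.
R = 216 + 0.1429 × (28 − 216) = 189.135 → 189
G = 171 + 0.1429 × (40 − 171) = 152.28 → 152
B = 158 + 0.1429 × (86 − 158) = 147.711 → 148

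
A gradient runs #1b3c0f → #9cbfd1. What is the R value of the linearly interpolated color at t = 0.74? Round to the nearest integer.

R₁ = 27 (from #1b3c0f), R₂ = 156 (from #9cbfd1).
R = 27 + 0.74 × (156 − 27) = 122.46 → 122

122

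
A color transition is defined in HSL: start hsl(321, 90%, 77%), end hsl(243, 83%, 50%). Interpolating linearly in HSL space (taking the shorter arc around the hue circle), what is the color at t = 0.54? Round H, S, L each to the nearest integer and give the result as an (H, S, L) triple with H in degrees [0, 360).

(279, 86, 62)

Hue arc: Δh = 243 − 321 = -78° (|Δh| ≤ 180, already the shorter path).
H = 321 + 0.54 × (-78) = 278.88 → 279°
S = 90 + 0.54 × (83 − 90) = 86.22 → 86%
L = 77 + 0.54 × (50 − 77) = 62.42 → 62%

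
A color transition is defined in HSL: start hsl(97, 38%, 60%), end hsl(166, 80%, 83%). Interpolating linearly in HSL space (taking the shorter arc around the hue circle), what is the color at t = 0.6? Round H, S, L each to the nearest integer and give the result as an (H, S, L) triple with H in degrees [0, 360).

(138, 63, 74)

Hue arc: Δh = 166 − 97 = 69° (|Δh| ≤ 180, already the shorter path).
H = 97 + 0.6 × (69) = 138.4 → 138°
S = 38 + 0.6 × (80 − 38) = 63.2 → 63%
L = 60 + 0.6 × (83 − 60) = 73.8 → 74%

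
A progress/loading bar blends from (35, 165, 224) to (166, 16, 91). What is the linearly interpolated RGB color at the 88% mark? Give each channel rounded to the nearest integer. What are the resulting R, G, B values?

(150, 34, 107)

88% corresponds to t = 0.88.
R = 35 + 0.88 × (166 − 35) = 35 + 0.88 × 131 = 150.28 → 150
G = 165 + 0.88 × (16 − 165) = 165 + 0.88 × -149 = 33.88 → 34
B = 224 + 0.88 × (91 − 224) = 224 + 0.88 × -133 = 106.96 → 107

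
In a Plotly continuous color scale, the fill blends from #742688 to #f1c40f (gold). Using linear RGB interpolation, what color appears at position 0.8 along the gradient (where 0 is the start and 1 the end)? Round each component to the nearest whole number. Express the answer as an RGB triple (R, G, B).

(216, 164, 39)

#742688 → (116, 38, 136); #f1c40f → (241, 196, 15).
R = 116 + 0.8 × (241 − 116) = 116 + 0.8 × 125 = 216 → 216
G = 38 + 0.8 × (196 − 38) = 38 + 0.8 × 158 = 164.4 → 164
B = 136 + 0.8 × (15 − 136) = 136 + 0.8 × -121 = 39.2 → 39
So the blended color is (216, 164, 39), about #d8a427.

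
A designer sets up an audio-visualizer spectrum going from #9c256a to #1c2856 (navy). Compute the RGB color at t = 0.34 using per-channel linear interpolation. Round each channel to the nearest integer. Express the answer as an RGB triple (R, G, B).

#9c256a → (156, 37, 106); #1c2856 → (28, 40, 86).
R = 156 + 0.34 × (28 − 156) = 156 + 0.34 × -128 = 112.48 → 112
G = 37 + 0.34 × (40 − 37) = 37 + 0.34 × 3 = 38.02 → 38
B = 106 + 0.34 × (86 − 106) = 106 + 0.34 × -20 = 99.2 → 99
So the blended color is (112, 38, 99), about #702663.

(112, 38, 99)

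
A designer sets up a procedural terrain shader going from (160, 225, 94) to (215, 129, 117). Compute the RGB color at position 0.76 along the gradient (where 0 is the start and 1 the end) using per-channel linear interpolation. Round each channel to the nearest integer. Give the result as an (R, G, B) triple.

(202, 152, 111)

R = 160 + 0.76 × (215 − 160) = 160 + 0.76 × 55 = 201.8 → 202
G = 225 + 0.76 × (129 − 225) = 225 + 0.76 × -96 = 152.04 → 152
B = 94 + 0.76 × (117 − 94) = 94 + 0.76 × 23 = 111.48 → 111
So the blended color is (202, 152, 111), about #ca986f.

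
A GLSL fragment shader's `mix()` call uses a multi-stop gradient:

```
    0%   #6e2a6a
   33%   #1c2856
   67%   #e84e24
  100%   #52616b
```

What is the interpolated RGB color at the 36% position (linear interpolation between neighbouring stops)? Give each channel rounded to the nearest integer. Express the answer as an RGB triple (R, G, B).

36% lies between the 33% and 67% stops, so the local fraction is t = (36 − 33)/(67 − 33) = 3/34 ≈ 0.0882.
#1c2856 → (28, 40, 86); #e84e24 → (232, 78, 36).
R = 28 + 0.0882 × (232 − 28) = 45.993 → 46
G = 40 + 0.0882 × (78 − 40) = 43.352 → 43
B = 86 + 0.0882 × (36 − 86) = 81.59 → 82

(46, 43, 82)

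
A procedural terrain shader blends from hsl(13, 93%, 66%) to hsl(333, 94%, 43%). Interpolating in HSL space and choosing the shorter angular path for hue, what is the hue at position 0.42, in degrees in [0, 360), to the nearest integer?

356

Hue: 333 − 13 = 320°, but |320| > 180 so the shorter arc goes the other way: Δh = 320 − 360 = -40°.
H = 13 + 0.42 × (-40) = -3.8 → -4 → -4 mod 360 = 356°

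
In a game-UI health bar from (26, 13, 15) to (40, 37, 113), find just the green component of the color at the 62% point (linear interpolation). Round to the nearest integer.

G = 13 + 0.62 × (37 − 13) = 27.88 → 28

28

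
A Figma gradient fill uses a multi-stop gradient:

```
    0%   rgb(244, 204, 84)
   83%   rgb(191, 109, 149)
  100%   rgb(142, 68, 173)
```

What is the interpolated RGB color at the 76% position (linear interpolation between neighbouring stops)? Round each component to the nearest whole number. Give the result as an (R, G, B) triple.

76% lies between the 0% and 83% stops, so the local fraction is t = (76 − 0)/(83 − 0) = 76/83 ≈ 0.9157.
R = 244 + 0.9157 × (191 − 244) = 195.468 → 195
G = 204 + 0.9157 × (109 − 204) = 117.008 → 117
B = 84 + 0.9157 × (149 − 84) = 143.52 → 144

(195, 117, 144)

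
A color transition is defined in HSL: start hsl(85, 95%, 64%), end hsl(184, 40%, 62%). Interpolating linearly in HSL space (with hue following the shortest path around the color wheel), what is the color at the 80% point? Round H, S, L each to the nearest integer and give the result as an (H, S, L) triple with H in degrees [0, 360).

Hue arc: Δh = 184 − 85 = 99° (|Δh| ≤ 180, already the shorter path).
H = 85 + 0.8 × (99) = 164.2 → 164°
S = 95 + 0.8 × (40 − 95) = 51 → 51%
L = 64 + 0.8 × (62 − 64) = 62.4 → 62%

(164, 51, 62)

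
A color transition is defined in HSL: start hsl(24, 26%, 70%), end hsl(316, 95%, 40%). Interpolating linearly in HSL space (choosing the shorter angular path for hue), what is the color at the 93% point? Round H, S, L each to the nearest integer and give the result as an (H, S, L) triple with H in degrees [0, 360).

Hue: 316 − 24 = 292°, but |292| > 180 so the shorter arc goes the other way: Δh = 292 − 360 = -68°.
H = 24 + 0.93 × (-68) = -39.24 → -39 → -39 mod 360 = 321°
S = 26 + 0.93 × (95 − 26) = 90.17 → 90%
L = 70 + 0.93 × (40 − 70) = 42.1 → 42%

(321, 90, 42)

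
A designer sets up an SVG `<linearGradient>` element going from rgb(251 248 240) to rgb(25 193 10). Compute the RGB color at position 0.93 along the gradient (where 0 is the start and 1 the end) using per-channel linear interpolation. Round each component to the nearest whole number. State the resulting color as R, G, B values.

R = 251 + 0.93 × (25 − 251) = 251 + 0.93 × -226 = 40.82 → 41
G = 248 + 0.93 × (193 − 248) = 248 + 0.93 × -55 = 196.85 → 197
B = 240 + 0.93 × (10 − 240) = 240 + 0.93 × -230 = 26.1 → 26

(41, 197, 26)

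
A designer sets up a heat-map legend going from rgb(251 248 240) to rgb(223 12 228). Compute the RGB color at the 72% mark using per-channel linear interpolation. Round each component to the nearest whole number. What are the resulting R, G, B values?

(231, 78, 231)

72% corresponds to t = 0.72.
R = 251 + 0.72 × (223 − 251) = 251 + 0.72 × -28 = 230.84 → 231
G = 248 + 0.72 × (12 − 248) = 248 + 0.72 × -236 = 78.08 → 78
B = 240 + 0.72 × (228 − 240) = 240 + 0.72 × -12 = 231.36 → 231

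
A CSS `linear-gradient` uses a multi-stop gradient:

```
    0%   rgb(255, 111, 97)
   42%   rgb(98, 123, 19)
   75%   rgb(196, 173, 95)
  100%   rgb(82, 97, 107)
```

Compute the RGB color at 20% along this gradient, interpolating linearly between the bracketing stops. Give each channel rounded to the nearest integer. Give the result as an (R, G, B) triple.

20% lies between the 0% and 42% stops, so the local fraction is t = (20 − 0)/(42 − 0) = 20/42 ≈ 0.4762.
R = 255 + 0.4762 × (98 − 255) = 180.237 → 180
G = 111 + 0.4762 × (123 − 111) = 116.714 → 117
B = 97 + 0.4762 × (19 − 97) = 59.856 → 60

(180, 117, 60)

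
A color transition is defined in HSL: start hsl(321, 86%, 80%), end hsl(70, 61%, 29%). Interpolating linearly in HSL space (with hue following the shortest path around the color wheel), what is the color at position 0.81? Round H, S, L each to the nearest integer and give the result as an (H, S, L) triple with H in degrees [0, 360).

(49, 66, 39)

Hue: 70 − 321 = -251°, but |-251| > 180 so the shorter arc goes the other way: Δh = -251 + 360 = 109°.
H = 321 + 0.81 × (109) = 409.29 → 409 → 409 mod 360 = 49°
S = 86 + 0.81 × (61 − 86) = 65.75 → 66%
L = 80 + 0.81 × (29 − 80) = 38.69 → 39%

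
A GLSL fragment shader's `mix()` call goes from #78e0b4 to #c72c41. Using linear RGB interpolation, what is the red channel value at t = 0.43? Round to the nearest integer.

154

R₁ = 120 (from #78e0b4), R₂ = 199 (from #c72c41).
R = 120 + 0.43 × (199 − 120) = 153.97 → 154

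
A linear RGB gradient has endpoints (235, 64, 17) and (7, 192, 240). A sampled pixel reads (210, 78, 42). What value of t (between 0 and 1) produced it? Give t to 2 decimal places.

0.11

Invert the lerp on the R channel (largest span, 228): t = (210 − 235) / (7 − 235) = -25/-228 = 0.10965.
Check on G: (78 − 64)/(192 − 64) = 0.1094 ✓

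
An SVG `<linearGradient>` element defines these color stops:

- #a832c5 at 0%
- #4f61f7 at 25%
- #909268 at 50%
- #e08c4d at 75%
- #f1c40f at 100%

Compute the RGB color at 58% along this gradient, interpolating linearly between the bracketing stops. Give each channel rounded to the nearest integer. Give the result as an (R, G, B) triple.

58% lies between the 50% and 75% stops, so the local fraction is t = (58 − 50)/(75 − 50) = 8/25 ≈ 0.32.
#909268 → (144, 146, 104); #e08c4d → (224, 140, 77).
R = 144 + 0.32 × (224 − 144) = 169.6 → 170
G = 146 + 0.32 × (140 − 146) = 144.08 → 144
B = 104 + 0.32 × (77 − 104) = 95.36 → 95

(170, 144, 95)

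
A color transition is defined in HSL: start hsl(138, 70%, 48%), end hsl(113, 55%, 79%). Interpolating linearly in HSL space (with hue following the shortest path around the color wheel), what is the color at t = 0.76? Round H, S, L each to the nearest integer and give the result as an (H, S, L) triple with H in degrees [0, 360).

Hue arc: Δh = 113 − 138 = -25° (|Δh| ≤ 180, already the shorter path).
H = 138 + 0.76 × (-25) = 119 → 119°
S = 70 + 0.76 × (55 − 70) = 58.6 → 59%
L = 48 + 0.76 × (79 − 48) = 71.56 → 72%

(119, 59, 72)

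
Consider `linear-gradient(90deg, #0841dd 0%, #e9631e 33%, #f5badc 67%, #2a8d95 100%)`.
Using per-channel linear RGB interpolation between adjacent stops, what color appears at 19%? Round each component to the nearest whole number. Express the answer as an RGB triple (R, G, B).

(138, 85, 111)

19% lies between the 0% and 33% stops, so the local fraction is t = (19 − 0)/(33 − 0) = 19/33 ≈ 0.5758.
#0841dd → (8, 65, 221); #e9631e → (233, 99, 30).
R = 8 + 0.5758 × (233 − 8) = 137.555 → 138
G = 65 + 0.5758 × (99 − 65) = 84.577 → 85
B = 221 + 0.5758 × (30 − 221) = 111.022 → 111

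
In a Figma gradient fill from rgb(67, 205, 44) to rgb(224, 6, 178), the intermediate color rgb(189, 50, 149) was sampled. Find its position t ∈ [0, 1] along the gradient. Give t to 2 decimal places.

Invert the lerp on the G channel (largest span, 199): t = (50 − 205) / (6 − 205) = -155/-199 = 0.77889.
Check on R: (189 − 67)/(224 − 67) = 0.7771 ✓

0.78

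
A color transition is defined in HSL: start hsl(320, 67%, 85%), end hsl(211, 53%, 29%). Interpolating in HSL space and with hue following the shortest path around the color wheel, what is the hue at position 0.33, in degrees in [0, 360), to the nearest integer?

284

Hue arc: Δh = 211 − 320 = -109° (|Δh| ≤ 180, already the shorter path).
H = 320 + 0.33 × (-109) = 284.03 → 284°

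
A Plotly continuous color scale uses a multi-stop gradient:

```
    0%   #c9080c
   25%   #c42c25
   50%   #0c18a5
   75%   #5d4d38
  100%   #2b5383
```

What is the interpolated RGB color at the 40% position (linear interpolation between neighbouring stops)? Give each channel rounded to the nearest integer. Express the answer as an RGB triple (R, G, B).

40% lies between the 25% and 50% stops, so the local fraction is t = (40 − 25)/(50 − 25) = 15/25 ≈ 0.6.
#c42c25 → (196, 44, 37); #0c18a5 → (12, 24, 165).
R = 196 + 0.6 × (12 − 196) = 85.6 → 86
G = 44 + 0.6 × (24 − 44) = 32 → 32
B = 37 + 0.6 × (165 − 37) = 113.8 → 114

(86, 32, 114)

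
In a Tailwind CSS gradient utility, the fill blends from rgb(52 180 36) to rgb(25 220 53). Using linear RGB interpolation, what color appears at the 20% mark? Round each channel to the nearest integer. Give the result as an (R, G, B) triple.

20% corresponds to t = 0.2.
R = 52 + 0.2 × (25 − 52) = 52 + 0.2 × -27 = 46.6 → 47
G = 180 + 0.2 × (220 − 180) = 180 + 0.2 × 40 = 188 → 188
B = 36 + 0.2 × (53 − 36) = 36 + 0.2 × 17 = 39.4 → 39

(47, 188, 39)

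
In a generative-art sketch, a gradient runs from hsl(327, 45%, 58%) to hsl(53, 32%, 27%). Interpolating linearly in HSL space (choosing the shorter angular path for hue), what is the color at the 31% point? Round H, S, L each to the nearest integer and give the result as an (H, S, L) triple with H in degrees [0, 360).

(354, 41, 48)

Hue: 53 − 327 = -274°, but |-274| > 180 so the shorter arc goes the other way: Δh = -274 + 360 = 86°.
H = 327 + 0.31 × (86) = 353.66 → 354°
S = 45 + 0.31 × (32 − 45) = 40.97 → 41%
L = 58 + 0.31 × (27 − 58) = 48.39 → 48%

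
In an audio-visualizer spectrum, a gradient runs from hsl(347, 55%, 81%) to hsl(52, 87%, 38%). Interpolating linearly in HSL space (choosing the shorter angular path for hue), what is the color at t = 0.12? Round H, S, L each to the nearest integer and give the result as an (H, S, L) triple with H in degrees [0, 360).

(355, 59, 76)

Hue: 52 − 347 = -295°, but |-295| > 180 so the shorter arc goes the other way: Δh = -295 + 360 = 65°.
H = 347 + 0.12 × (65) = 354.8 → 355°
S = 55 + 0.12 × (87 − 55) = 58.84 → 59%
L = 81 + 0.12 × (38 − 81) = 75.84 → 76%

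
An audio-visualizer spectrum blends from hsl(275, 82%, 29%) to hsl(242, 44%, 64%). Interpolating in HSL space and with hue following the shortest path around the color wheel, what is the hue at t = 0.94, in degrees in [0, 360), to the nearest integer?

244

Hue arc: Δh = 242 − 275 = -33° (|Δh| ≤ 180, already the shorter path).
H = 275 + 0.94 × (-33) = 243.98 → 244°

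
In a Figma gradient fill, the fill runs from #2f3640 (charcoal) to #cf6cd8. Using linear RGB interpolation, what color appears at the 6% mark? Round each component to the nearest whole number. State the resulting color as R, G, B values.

#2f3640 → (47, 54, 64); #cf6cd8 → (207, 108, 216).
6% corresponds to t = 0.06.
R = 47 + 0.06 × (207 − 47) = 47 + 0.06 × 160 = 56.6 → 57
G = 54 + 0.06 × (108 − 54) = 54 + 0.06 × 54 = 57.24 → 57
B = 64 + 0.06 × (216 − 64) = 64 + 0.06 × 152 = 73.12 → 73
So the blended color is (57, 57, 73), about #393949.

(57, 57, 73)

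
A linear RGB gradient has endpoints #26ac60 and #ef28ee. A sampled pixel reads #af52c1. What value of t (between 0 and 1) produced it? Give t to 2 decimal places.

Invert the lerp on the R channel (largest span, 201): t = (175 − 38) / (239 − 38) = 137/201 = 0.68159.
Check on G: (82 − 172)/(40 − 172) = 0.6818 ✓

0.68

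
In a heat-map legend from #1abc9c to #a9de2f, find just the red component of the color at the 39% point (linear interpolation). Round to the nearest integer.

82

R₁ = 26 (from #1abc9c), R₂ = 169 (from #a9de2f).
R = 26 + 0.39 × (169 − 26) = 81.77 → 82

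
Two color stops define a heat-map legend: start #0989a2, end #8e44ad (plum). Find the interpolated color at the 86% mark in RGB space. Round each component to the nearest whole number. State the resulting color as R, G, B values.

#0989a2 → (9, 137, 162); #8e44ad → (142, 68, 173).
86% corresponds to t = 0.86.
R = 9 + 0.86 × (142 − 9) = 9 + 0.86 × 133 = 123.38 → 123
G = 137 + 0.86 × (68 − 137) = 137 + 0.86 × -69 = 77.66 → 78
B = 162 + 0.86 × (173 − 162) = 162 + 0.86 × 11 = 171.46 → 171

(123, 78, 171)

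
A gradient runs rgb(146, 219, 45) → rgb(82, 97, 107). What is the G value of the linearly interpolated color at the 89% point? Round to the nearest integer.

G = 219 + 0.89 × (97 − 219) = 110.42 → 110

110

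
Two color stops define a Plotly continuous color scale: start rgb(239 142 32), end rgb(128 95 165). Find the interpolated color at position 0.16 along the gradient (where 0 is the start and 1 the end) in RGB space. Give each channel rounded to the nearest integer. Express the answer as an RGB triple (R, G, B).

(221, 134, 53)

R = 239 + 0.16 × (128 − 239) = 239 + 0.16 × -111 = 221.24 → 221
G = 142 + 0.16 × (95 − 142) = 142 + 0.16 × -47 = 134.48 → 134
B = 32 + 0.16 × (165 − 32) = 32 + 0.16 × 133 = 53.28 → 53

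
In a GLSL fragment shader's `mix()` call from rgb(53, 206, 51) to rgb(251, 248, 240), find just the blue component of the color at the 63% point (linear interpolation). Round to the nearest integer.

B = 51 + 0.63 × (240 − 51) = 170.07 → 170

170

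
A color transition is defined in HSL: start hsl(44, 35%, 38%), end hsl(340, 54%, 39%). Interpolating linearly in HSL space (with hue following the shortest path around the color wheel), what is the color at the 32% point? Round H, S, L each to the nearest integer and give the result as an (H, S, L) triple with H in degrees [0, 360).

Hue: 340 − 44 = 296°, but |296| > 180 so the shorter arc goes the other way: Δh = 296 − 360 = -64°.
H = 44 + 0.32 × (-64) = 23.52 → 24°
S = 35 + 0.32 × (54 − 35) = 41.08 → 41%
L = 38 + 0.32 × (39 − 38) = 38.32 → 38%

(24, 41, 38)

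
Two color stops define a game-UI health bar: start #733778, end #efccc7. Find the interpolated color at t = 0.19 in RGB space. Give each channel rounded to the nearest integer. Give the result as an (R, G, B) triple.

#733778 → (115, 55, 120); #efccc7 → (239, 204, 199).
R = 115 + 0.19 × (239 − 115) = 115 + 0.19 × 124 = 138.56 → 139
G = 55 + 0.19 × (204 − 55) = 55 + 0.19 × 149 = 83.31 → 83
B = 120 + 0.19 × (199 − 120) = 120 + 0.19 × 79 = 135.01 → 135
So the blended color is (139, 83, 135), about #8b5387.

(139, 83, 135)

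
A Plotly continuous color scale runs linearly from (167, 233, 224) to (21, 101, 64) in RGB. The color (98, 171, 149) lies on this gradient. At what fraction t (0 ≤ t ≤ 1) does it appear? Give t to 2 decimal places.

Invert the lerp on the B channel (largest span, 160): t = (149 − 224) / (64 − 224) = -75/-160 = 0.46875.
Check on R: (98 − 167)/(21 − 167) = 0.4726 ✓

0.47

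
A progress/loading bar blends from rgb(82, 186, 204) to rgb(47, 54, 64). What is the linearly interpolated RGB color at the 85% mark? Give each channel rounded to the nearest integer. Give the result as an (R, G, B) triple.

85% corresponds to t = 0.85.
R = 82 + 0.85 × (47 − 82) = 82 + 0.85 × -35 = 52.25 → 52
G = 186 + 0.85 × (54 − 186) = 186 + 0.85 × -132 = 73.8 → 74
B = 204 + 0.85 × (64 − 204) = 204 + 0.85 × -140 = 85 → 85
So the blended color is (52, 74, 85), about #344a55.

(52, 74, 85)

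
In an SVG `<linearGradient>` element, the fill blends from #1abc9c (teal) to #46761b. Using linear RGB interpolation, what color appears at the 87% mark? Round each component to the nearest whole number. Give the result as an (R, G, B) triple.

(64, 127, 44)

#1abc9c → (26, 188, 156); #46761b → (70, 118, 27).
87% corresponds to t = 0.87.
R = 26 + 0.87 × (70 − 26) = 26 + 0.87 × 44 = 64.28 → 64
G = 188 + 0.87 × (118 − 188) = 188 + 0.87 × -70 = 127.1 → 127
B = 156 + 0.87 × (27 − 156) = 156 + 0.87 × -129 = 43.77 → 44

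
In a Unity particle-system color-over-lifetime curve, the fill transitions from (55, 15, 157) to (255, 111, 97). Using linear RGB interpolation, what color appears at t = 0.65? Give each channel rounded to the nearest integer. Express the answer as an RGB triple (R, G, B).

R = 55 + 0.65 × (255 − 55) = 55 + 0.65 × 200 = 185 → 185
G = 15 + 0.65 × (111 − 15) = 15 + 0.65 × 96 = 77.4 → 77
B = 157 + 0.65 × (97 − 157) = 157 + 0.65 × -60 = 118 → 118

(185, 77, 118)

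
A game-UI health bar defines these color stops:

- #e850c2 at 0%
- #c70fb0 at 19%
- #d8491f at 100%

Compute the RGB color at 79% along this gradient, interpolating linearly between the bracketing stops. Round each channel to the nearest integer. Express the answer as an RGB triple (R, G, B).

(212, 58, 69)

79% lies between the 19% and 100% stops, so the local fraction is t = (79 − 19)/(100 − 19) = 60/81 ≈ 0.7407.
#c70fb0 → (199, 15, 176); #d8491f → (216, 73, 31).
R = 199 + 0.7407 × (216 − 199) = 211.592 → 212
G = 15 + 0.7407 × (73 − 15) = 57.961 → 58
B = 176 + 0.7407 × (31 − 176) = 68.599 → 69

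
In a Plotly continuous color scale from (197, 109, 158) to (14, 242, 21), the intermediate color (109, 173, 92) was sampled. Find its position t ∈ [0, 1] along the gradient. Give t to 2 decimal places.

Invert the lerp on the R channel (largest span, 183): t = (109 − 197) / (14 − 197) = -88/-183 = 0.48087.
Check on G: (173 − 109)/(242 − 109) = 0.4812 ✓

0.48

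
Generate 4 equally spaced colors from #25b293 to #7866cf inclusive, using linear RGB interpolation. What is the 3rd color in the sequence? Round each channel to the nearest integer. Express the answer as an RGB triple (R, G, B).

(92, 127, 187)

With 4 swatches and endpoints inclusive, swatch 3 sits at t = (3 − 1)/(4 − 1) = 2/3 ≈ 0.6667.
#25b293 → (37, 178, 147); #7866cf → (120, 102, 207).
R = 37 + 0.6667 × (120 − 37) = 92.336 → 92
G = 178 + 0.6667 × (102 − 178) = 127.331 → 127
B = 147 + 0.6667 × (207 − 147) = 187.002 → 187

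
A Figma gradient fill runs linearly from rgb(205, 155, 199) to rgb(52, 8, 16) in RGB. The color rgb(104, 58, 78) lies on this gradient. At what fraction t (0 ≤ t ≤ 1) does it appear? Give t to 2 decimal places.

Invert the lerp on the B channel (largest span, 183): t = (78 − 199) / (16 − 199) = -121/-183 = 0.6612.
Check on R: (104 − 205)/(52 − 205) = 0.6601 ✓

0.66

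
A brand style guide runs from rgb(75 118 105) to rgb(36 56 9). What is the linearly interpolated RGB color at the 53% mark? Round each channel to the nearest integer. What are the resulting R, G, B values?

(54, 85, 54)

53% corresponds to t = 0.53.
R = 75 + 0.53 × (36 − 75) = 75 + 0.53 × -39 = 54.33 → 54
G = 118 + 0.53 × (56 − 118) = 118 + 0.53 × -62 = 85.14 → 85
B = 105 + 0.53 × (9 − 105) = 105 + 0.53 × -96 = 54.12 → 54
So the blended color is (54, 85, 54), about #365536.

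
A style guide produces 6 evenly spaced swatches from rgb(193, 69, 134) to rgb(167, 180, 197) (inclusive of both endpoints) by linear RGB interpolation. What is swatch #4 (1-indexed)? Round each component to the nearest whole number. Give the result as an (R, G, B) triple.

(177, 136, 172)

With 6 swatches and endpoints inclusive, swatch 4 sits at t = (4 − 1)/(6 − 1) = 3/5 ≈ 0.6.
R = 193 + 0.6 × (167 − 193) = 177.4 → 177
G = 69 + 0.6 × (180 − 69) = 135.6 → 136
B = 134 + 0.6 × (197 − 134) = 171.8 → 172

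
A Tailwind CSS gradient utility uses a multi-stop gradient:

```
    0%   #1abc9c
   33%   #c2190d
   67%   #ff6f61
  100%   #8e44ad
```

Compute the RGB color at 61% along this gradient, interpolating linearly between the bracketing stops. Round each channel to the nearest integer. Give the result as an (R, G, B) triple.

61% lies between the 33% and 67% stops, so the local fraction is t = (61 − 33)/(67 − 33) = 28/34 ≈ 0.8235.
#c2190d → (194, 25, 13); #ff6f61 → (255, 111, 97).
R = 194 + 0.8235 × (255 − 194) = 244.233 → 244
G = 25 + 0.8235 × (111 − 25) = 95.821 → 96
B = 13 + 0.8235 × (97 − 13) = 82.174 → 82

(244, 96, 82)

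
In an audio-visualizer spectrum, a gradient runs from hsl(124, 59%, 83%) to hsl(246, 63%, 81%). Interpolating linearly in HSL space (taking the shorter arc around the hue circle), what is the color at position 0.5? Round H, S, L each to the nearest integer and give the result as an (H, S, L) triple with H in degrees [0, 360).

Hue arc: Δh = 246 − 124 = 122° (|Δh| ≤ 180, already the shorter path).
H = 124 + 0.5 × (122) = 185 → 185°
S = 59 + 0.5 × (63 − 59) = 61 → 61%
L = 83 + 0.5 × (81 − 83) = 82 → 82%

(185, 61, 82)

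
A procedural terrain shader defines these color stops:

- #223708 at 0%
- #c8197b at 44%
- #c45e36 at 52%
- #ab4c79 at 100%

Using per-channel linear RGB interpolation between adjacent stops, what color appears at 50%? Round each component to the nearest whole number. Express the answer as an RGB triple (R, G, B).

50% lies between the 44% and 52% stops, so the local fraction is t = (50 − 44)/(52 − 44) = 6/8 ≈ 0.75.
#c8197b → (200, 25, 123); #c45e36 → (196, 94, 54).
R = 200 + 0.75 × (196 − 200) = 197 → 197
G = 25 + 0.75 × (94 − 25) = 76.75 → 77
B = 123 + 0.75 × (54 − 123) = 71.25 → 71

(197, 77, 71)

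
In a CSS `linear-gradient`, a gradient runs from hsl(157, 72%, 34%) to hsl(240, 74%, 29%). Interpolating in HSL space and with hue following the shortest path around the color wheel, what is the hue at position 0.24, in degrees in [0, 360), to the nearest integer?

177

Hue arc: Δh = 240 − 157 = 83° (|Δh| ≤ 180, already the shorter path).
H = 157 + 0.24 × (83) = 176.92 → 177°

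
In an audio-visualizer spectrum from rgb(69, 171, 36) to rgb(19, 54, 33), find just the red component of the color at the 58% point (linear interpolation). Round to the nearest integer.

40

R = 69 + 0.58 × (19 − 69) = 40 → 40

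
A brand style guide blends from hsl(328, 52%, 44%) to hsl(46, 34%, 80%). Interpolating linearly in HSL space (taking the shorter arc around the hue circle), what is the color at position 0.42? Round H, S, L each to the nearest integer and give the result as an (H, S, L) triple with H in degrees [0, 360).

Hue: 46 − 328 = -282°, but |-282| > 180 so the shorter arc goes the other way: Δh = -282 + 360 = 78°.
H = 328 + 0.42 × (78) = 360.76 → 361 → 361 mod 360 = 1°
S = 52 + 0.42 × (34 − 52) = 44.44 → 44%
L = 44 + 0.42 × (80 − 44) = 59.12 → 59%

(1, 44, 59)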